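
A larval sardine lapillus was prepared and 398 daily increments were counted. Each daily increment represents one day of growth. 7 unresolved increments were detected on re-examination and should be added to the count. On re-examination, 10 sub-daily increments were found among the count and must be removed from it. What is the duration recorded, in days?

After corrections the count is 398 − 10 + 7 = 395 daily increments.
One daily increment per day makes the duration 395 days.

395 days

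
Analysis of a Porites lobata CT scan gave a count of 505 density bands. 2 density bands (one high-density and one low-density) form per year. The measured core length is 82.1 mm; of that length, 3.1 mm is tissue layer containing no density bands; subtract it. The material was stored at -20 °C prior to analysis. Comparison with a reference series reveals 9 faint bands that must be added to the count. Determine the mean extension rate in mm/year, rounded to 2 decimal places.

0.31 mm/year

Correcting the raw count gives 505 + 9 = 514 true density bands.
With 2 density bands per year, 514 / 2 = 257 years.
The growth record spans 82.1 − 3.1 = 79.0 mm.
Mean rate = 79.0 mm / 257 years ≈ 0.31 mm/year.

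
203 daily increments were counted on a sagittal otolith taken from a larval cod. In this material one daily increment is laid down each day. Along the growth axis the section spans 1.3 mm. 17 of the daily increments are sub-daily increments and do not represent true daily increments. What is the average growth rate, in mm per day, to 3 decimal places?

0.007 mm per day

True daily increment count = 203 − 17 = 186.
Extension rate ≈ 1.3 / 186 = 0.007 mm per day.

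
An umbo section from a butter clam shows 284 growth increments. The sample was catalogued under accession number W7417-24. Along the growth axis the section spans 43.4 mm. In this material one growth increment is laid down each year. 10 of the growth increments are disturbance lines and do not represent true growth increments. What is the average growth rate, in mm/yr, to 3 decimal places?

0.158 mm/yr

Correcting the raw count gives 284 − 10 = 274 true growth increments.
Extension rate ≈ 43.4 / 274 = 0.158 mm/yr.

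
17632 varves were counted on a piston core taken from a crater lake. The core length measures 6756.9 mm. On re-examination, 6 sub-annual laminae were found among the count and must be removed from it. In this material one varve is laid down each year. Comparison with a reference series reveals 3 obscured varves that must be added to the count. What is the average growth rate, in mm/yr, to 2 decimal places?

0.38 mm/yr

Correcting the raw count gives 17632 − 6 + 3 = 17629 true varves.
Extension rate ≈ 6756.9 / 17629 = 0.38 mm/yr.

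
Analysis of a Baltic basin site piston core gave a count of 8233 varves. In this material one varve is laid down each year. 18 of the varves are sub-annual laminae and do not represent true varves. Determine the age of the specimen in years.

After corrections the count is 8233 − 18 = 8215 varves.
One varve per year makes the duration 8215 years.

8215 yr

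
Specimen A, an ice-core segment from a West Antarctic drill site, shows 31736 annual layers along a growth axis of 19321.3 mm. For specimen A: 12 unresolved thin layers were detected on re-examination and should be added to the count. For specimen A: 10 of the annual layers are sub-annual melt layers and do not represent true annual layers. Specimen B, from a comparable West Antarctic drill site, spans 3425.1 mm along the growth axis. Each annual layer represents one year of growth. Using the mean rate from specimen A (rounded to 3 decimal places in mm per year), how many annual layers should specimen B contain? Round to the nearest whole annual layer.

Specimen A: adjusted count: 31736 − 10 + 12 = 31738 annual layers.
A: Extension rate ≈ 19321.3 / 31738 = 0.609 mm per year.
Specimen B: 3425.1 mm / 0.609 mm per year = 5624.14 years ≈ 5624 annual layers.

5624 annual layers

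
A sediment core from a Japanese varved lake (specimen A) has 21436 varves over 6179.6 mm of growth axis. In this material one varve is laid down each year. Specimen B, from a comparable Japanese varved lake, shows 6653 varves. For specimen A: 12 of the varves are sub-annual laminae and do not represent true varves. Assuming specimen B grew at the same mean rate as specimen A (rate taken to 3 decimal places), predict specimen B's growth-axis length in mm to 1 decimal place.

Specimen A: adjusted count: 21436 − 12 = 21424 varves.
A: Mean rate = 6179.6 mm / 21424 years ≈ 0.288 mm per year.
B's length ≈ 0.288 × 6653 = 1916.1 mm.

1916.1 mm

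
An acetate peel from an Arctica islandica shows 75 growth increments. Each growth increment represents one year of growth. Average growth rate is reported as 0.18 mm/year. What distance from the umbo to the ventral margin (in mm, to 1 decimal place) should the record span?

13.5 mm

The record spans 75 years at 0.18 mm per year.
75 years at 0.18 mm/year gives 0.18 × 75 = 13.5 mm.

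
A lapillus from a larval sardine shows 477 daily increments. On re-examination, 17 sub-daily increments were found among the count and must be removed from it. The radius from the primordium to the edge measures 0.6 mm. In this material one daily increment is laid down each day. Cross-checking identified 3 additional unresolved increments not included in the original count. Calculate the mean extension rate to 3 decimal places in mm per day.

0.001 mm per day

Correcting the raw count gives 477 − 17 + 3 = 463 true daily increments.
Extension rate ≈ 0.6 / 463 = 0.001 mm per day.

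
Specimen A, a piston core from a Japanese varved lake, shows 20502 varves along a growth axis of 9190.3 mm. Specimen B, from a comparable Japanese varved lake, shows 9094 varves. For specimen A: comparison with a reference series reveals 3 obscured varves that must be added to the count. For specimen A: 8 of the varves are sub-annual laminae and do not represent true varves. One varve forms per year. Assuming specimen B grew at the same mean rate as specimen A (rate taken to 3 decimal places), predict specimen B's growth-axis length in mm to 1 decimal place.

4074.1 mm

Specimen A: after corrections the count is 20502 − 8 + 3 = 20497 varves.
A: Extension rate ≈ 9190.3 / 20497 = 0.448 mm/yr.
For B, 0.448 mm/year × 9094 years = 4074.1 mm.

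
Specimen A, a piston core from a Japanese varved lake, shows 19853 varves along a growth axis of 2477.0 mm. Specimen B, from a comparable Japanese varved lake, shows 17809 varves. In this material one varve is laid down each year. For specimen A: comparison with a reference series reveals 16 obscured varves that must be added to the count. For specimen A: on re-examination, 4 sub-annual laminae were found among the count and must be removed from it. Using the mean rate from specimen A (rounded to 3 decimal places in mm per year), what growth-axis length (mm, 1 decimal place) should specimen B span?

Specimen A: true varve count = 19853 − 4 + 16 = 19865.
A: Extension rate ≈ 2477.0 / 19865 = 0.125 mm/yr.
B's length ≈ 0.125 × 17809 = 2226.1 mm.

2226.1 mm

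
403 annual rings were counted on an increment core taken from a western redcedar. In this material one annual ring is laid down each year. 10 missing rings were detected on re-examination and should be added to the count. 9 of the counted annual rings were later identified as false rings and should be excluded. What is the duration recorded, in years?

404 years

Adjusted count: 403 − 9 + 10 = 404 annual rings.
At one annual ring per year, that is 404 years.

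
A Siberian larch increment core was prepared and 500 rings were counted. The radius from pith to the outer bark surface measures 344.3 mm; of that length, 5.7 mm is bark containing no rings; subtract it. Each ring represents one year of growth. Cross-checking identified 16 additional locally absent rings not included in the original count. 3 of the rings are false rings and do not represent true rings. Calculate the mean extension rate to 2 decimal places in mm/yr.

0.66 mm/yr

True ring count = 500 − 3 + 16 = 513.
The growth record spans 344.3 − 5.7 = 338.6 mm.
Mean rate = 338.6 mm / 513 years ≈ 0.66 mm/yr.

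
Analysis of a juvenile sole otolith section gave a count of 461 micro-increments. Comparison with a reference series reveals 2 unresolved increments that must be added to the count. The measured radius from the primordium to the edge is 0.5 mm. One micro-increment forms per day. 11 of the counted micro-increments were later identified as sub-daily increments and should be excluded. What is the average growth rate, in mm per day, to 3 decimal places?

0.001 mm per day

Adjusted count: 461 − 11 + 2 = 452 micro-increments.
Mean rate = 0.5 mm / 452 days ≈ 0.001 mm per day.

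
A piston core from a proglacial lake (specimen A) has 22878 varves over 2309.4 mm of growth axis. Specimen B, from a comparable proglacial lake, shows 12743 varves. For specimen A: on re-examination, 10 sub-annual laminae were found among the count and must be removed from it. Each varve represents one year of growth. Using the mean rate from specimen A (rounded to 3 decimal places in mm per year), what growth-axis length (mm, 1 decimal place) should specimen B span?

Specimen A: adjusted count: 22878 − 10 = 22868 varves.
A: Extension rate ≈ 2309.4 / 22868 = 0.101 mm/year.
For B, 0.101 mm/year × 12743 years = 1287.0 mm.

1287.0 mm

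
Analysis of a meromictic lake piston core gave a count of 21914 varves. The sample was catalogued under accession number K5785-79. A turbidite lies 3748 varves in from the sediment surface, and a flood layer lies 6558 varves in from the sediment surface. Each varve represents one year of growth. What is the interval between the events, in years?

2810 years

Separation: 6558 − 3748 = 2810 varves.
That is 2810 years at one varve per year.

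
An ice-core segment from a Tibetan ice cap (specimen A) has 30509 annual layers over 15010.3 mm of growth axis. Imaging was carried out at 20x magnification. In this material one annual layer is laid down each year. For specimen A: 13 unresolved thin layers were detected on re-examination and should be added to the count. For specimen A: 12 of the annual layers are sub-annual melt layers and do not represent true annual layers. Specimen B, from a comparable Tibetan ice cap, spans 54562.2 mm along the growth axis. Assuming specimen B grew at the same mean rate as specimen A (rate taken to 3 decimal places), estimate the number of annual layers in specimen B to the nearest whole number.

110899 annual layers

Specimen A: correcting the raw count gives 30509 − 12 + 13 = 30510 true annual layers.
A: Mean rate = 15010.3 mm / 30510 years ≈ 0.492 mm per year.
Specimen B: 54562.2 mm / 0.492 mm per year = 110898.78 years ≈ 110899 annual layers.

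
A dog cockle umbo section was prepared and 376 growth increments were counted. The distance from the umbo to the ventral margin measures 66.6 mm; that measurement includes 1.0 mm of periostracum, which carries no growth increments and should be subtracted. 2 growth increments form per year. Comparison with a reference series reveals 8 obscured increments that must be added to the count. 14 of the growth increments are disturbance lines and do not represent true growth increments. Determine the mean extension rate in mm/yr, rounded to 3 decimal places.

Correcting the raw count gives 376 − 14 + 8 = 370 true growth increments.
With 2 growth increments per year, 370 / 2 = 185 years.
Removing the 1.0 mm offcut leaves 66.6 − 1.0 = 65.6 mm.
Extension rate ≈ 65.6 / 185 = 0.355 mm/yr.

0.355 mm/yr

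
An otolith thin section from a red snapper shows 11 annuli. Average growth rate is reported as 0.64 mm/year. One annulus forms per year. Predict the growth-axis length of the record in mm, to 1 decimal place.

7.0 mm

The record spans 11 years at 0.64 mm per year.
Predicted length = 0.64 mm/year × 11 years = 7.0 mm.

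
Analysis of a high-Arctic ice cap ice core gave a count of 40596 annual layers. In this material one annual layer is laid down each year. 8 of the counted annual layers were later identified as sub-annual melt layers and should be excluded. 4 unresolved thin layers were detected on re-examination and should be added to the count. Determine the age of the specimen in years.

40592 years

After corrections the count is 40596 − 8 + 4 = 40592 annual layers.
At one annual layer per year, that is 40592 years.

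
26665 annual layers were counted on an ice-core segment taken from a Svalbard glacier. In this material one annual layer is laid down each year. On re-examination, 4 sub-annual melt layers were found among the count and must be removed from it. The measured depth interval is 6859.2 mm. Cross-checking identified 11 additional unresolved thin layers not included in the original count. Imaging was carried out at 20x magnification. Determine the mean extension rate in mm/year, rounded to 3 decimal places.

0.257 mm/year

Correcting the raw count gives 26665 − 4 + 11 = 26672 true annual layers.
6859.2 mm over 26672 years gives 6859.2 / 26672 ≈ 0.257 mm/year.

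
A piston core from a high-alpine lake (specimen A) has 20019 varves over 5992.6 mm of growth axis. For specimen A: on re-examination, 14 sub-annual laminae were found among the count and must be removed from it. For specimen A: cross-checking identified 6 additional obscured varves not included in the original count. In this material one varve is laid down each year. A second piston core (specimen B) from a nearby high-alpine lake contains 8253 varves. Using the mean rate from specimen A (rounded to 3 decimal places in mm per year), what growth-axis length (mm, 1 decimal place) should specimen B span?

Specimen A: correcting the raw count gives 20019 − 14 + 6 = 20011 true varves.
A: Mean rate = 5992.6 mm / 20011 years ≈ 0.299 mm per year.
B's length ≈ 0.299 × 8253 = 2467.6 mm.

2467.6 mm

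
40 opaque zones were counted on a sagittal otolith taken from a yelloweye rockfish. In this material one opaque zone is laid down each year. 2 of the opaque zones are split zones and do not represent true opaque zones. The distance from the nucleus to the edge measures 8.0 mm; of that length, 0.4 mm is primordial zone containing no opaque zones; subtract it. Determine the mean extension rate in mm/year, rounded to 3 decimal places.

After corrections the count is 40 − 2 = 38 opaque zones.
Net length = 8.0 − 0.4 = 7.6 mm.
7.6 mm over 38 years gives 7.6 / 38 ≈ 0.200 mm/year.

0.200 mm/year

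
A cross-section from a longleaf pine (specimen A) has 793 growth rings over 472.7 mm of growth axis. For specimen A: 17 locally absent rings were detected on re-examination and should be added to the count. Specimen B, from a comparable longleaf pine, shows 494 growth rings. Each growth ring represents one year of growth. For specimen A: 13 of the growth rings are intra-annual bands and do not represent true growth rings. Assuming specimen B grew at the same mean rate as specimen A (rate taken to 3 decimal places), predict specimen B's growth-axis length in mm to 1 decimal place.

292.9 mm

Specimen A: true growth ring count = 793 − 13 + 17 = 797.
A: Mean rate = 472.7 mm / 797 years ≈ 0.593 mm/year.
Length of B = 0.593 × 494 = 292.9 mm.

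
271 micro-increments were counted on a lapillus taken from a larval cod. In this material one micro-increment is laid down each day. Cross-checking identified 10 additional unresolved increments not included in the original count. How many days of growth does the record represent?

Adjusted count: 271 + 10 = 281 micro-increments.
One micro-increment per day makes the duration 281 days.

281 days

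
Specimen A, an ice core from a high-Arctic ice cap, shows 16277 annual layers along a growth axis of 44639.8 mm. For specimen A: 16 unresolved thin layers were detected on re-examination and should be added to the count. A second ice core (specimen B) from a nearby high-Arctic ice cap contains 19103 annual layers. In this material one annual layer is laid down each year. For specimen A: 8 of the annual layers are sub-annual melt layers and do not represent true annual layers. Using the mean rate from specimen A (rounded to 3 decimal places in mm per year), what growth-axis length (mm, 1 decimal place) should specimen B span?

Specimen A: adjusted count: 16277 − 8 + 16 = 16285 annual layers.
A: Extension rate ≈ 44639.8 / 16285 = 2.741 mm/year.
B's length ≈ 2.741 × 19103 = 52361.3 mm.

52361.3 mm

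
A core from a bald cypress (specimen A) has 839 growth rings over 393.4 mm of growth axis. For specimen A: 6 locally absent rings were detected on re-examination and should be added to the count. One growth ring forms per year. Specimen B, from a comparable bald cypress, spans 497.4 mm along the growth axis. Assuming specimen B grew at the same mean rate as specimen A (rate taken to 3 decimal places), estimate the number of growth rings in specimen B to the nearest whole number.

1067 growth rings

Specimen A: after corrections the count is 839 + 6 = 845 growth rings.
A: Mean rate = 393.4 mm / 845 years ≈ 0.466 mm per year.
B spans 497.4 / 0.466 = 1067.38 years ≈ 1067 growth rings.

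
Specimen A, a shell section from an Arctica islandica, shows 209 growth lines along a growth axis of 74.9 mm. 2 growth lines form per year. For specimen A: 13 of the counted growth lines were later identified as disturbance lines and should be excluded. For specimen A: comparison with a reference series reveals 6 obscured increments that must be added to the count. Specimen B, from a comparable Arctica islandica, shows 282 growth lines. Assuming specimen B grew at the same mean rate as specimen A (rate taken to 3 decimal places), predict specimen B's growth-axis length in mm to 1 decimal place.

104.6 mm

Specimen A: true growth line count = 209 − 13 + 6 = 202.
Specimen A: with 2 growth lines per year, 202 / 2 = 101 years.
A: Extension rate ≈ 74.9 / 101 = 0.742 mm per year.
Specimen B: dividing by 2 growth lines per year: 282 / 2 = 141 years. B's length ≈ 0.742 × 141 = 104.6 mm.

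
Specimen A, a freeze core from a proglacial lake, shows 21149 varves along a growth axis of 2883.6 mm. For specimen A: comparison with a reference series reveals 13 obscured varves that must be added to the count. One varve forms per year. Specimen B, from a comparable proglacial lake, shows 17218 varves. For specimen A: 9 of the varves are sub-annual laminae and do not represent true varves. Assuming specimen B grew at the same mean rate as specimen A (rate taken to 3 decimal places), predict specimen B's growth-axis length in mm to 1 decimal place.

Specimen A: after corrections the count is 21149 − 9 + 13 = 21153 varves.
A: Extension rate ≈ 2883.6 / 21153 = 0.136 mm per year.
Length of B = 0.136 × 17218 = 2341.6 mm.

2341.6 mm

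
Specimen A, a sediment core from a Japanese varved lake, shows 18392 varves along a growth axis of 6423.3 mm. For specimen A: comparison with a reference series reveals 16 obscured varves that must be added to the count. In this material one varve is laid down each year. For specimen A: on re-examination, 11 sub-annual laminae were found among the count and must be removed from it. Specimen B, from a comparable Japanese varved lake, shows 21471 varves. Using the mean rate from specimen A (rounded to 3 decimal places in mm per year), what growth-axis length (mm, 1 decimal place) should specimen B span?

7493.4 mm

Specimen A: adjusted count: 18392 − 11 + 16 = 18397 varves.
A: Extension rate ≈ 6423.3 / 18397 = 0.349 mm/year.
Length of B = 0.349 × 21471 = 7493.4 mm.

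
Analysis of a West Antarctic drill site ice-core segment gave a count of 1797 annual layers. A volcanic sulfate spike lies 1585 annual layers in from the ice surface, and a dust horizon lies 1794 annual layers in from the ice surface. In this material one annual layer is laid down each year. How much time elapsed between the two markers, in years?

209 yr

1794 − 1585 = 209 annual layers lie between the two events.
At one annual layer per year, 209 years elapsed between them.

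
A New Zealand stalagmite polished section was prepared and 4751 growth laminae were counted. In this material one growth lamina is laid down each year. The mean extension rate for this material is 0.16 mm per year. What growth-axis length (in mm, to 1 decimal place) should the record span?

760.2 mm

The record spans 4751 years at 0.16 mm per year.
Length ≈ 0.16 × 4751 = 760.2 mm.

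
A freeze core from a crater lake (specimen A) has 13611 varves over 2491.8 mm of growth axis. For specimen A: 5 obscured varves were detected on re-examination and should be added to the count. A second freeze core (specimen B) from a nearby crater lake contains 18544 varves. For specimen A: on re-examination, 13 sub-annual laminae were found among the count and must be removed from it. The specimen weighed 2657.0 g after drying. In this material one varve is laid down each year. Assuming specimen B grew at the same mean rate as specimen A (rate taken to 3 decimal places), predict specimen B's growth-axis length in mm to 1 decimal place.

Specimen A: after corrections the count is 13611 − 13 + 5 = 13603 varves.
A: Extension rate ≈ 2491.8 / 13603 = 0.183 mm/yr.
B's length ≈ 0.183 × 18544 = 3393.6 mm.

3393.6 mm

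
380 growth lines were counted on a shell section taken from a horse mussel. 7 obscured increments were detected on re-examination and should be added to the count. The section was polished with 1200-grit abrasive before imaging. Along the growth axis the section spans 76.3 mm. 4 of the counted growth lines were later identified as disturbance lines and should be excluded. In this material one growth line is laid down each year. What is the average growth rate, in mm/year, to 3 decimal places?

Correcting the raw count gives 380 − 4 + 7 = 383 true growth lines.
Mean rate = 76.3 mm / 383 years ≈ 0.199 mm/year.

0.199 mm/year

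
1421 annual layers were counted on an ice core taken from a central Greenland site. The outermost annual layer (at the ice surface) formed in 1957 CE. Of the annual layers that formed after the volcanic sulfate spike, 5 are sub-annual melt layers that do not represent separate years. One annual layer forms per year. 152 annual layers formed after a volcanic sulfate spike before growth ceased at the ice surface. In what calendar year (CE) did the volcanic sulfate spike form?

1810 CE

152 annual layers formed after the volcanic sulfate spike.
Excluding 5 false annual layers: 152 − 5 = 147.
Counting back 147 years from 1957 CE places the volcanic sulfate spike in 1957 − 147 = 1810 CE.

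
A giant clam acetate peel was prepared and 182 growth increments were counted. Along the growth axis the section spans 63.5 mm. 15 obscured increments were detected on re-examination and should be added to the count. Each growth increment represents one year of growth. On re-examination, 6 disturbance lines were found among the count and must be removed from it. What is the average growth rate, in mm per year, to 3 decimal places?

0.332 mm per year

Correcting the raw count gives 182 − 6 + 15 = 191 true growth increments.
63.5 mm over 191 years gives 63.5 / 191 ≈ 0.332 mm per year.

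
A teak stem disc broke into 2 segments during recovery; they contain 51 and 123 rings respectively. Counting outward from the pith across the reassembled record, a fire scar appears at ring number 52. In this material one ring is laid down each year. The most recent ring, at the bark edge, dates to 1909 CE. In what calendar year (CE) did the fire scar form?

1787 CE

Total rings = 51 + 123 = 174.
Between ring 52 and the bark edge there are 174 − 52 = 122 rings.
The ring at the bark edge is 1909 CE, so the fire scar dates to 1909 − 122 = 1787 CE.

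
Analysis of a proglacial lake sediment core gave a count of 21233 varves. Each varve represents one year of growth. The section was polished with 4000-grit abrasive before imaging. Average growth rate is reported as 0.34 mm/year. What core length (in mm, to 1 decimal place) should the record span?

7219.2 mm

21233 years of growth are recorded.
Predicted length = 0.34 mm/year × 21233 years = 7219.2 mm.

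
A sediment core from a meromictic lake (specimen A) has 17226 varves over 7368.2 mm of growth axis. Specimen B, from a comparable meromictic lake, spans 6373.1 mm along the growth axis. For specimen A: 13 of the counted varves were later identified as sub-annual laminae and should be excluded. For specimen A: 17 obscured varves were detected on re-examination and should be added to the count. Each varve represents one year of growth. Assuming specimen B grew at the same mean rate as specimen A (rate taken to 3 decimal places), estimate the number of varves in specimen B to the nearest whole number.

14890 varves

Specimen A: true varve count = 17226 − 13 + 17 = 17230.
A: Mean rate = 7368.2 mm / 17230 years ≈ 0.428 mm/year.
B spans 6373.1 / 0.428 = 14890.42 years ≈ 14890 varves.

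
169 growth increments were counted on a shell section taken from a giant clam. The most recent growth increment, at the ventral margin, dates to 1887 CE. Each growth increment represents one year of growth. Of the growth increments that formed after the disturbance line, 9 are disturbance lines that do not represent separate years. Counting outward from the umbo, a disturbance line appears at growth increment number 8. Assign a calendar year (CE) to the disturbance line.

1735 CE

169 − 8 = 161 growth increments lie beyond the disturbance line toward the ventral margin.
161 − 9 false = 152 true growth increments after the disturbance line.
The growth increment at the ventral margin is 1887 CE, so the disturbance line dates to 1887 − 152 = 1735 CE.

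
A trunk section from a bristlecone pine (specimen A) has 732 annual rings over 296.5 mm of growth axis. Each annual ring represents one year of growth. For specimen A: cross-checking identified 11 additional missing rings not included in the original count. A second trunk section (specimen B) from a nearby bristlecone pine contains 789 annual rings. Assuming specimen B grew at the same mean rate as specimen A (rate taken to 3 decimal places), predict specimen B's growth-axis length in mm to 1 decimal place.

314.8 mm

Specimen A: correcting the raw count gives 732 + 11 = 743 true annual rings.
A: 296.5 mm over 743 years gives 296.5 / 743 ≈ 0.399 mm per year.
For B, 0.399 mm/year × 789 years = 314.8 mm.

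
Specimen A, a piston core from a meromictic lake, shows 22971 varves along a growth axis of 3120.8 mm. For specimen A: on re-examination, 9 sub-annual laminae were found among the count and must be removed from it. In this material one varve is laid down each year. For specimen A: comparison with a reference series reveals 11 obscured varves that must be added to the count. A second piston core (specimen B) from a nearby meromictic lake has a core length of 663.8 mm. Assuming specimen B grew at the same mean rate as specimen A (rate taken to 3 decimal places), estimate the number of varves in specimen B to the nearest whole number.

4881 varves

Specimen A: after corrections the count is 22971 − 9 + 11 = 22973 varves.
A: Mean rate = 3120.8 mm / 22973 years ≈ 0.136 mm/yr.
For B, 663.8 / 0.136 = 4880.88 years ≈ 4881 varves.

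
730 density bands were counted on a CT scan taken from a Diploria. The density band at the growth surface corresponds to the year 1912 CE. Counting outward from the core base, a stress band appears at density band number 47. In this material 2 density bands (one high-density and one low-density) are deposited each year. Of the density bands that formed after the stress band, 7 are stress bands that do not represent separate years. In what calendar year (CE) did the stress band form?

The stress band sits at density band 47 from the core base, so 730 − 47 = 683 density bands formed after it.
Removing the 7 false density bands leaves 683 − 7 = 676 true density bands beyond the stress band.
With 2 density bands per year, 676 / 2 = 338 years.
Counting back 338 years from 1912 CE places the stress band in 1912 − 338 = 1574 CE.

1574 CE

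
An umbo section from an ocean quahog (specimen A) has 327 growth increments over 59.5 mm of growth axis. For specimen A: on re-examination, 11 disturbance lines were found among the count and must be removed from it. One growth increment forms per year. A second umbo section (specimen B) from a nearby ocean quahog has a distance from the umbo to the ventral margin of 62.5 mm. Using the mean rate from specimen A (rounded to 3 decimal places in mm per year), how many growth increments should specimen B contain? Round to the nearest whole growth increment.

Specimen A: adjusted count: 327 − 11 = 316 growth increments.
A: Mean rate = 59.5 mm / 316 years ≈ 0.188 mm per year.
For B, 62.5 / 0.188 = 332.45 years ≈ 332 growth increments.

332 growth increments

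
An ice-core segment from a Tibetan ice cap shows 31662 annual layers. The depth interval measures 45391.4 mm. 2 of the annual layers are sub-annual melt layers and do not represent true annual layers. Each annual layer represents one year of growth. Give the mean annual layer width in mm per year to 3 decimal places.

Correcting the raw count gives 31662 − 2 = 31660 true annual layers.
45391.4 mm over 31660 years gives 45391.4 / 31660 ≈ 1.434 mm per year.

1.434 mm per year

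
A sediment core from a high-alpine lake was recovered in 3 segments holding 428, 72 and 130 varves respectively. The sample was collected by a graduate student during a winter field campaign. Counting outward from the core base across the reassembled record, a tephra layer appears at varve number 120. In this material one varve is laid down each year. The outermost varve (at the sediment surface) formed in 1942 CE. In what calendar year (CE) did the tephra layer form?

1432 CE

Total varves = 428 + 72 + 130 = 630.
Between varve 120 and the sediment surface there are 630 − 120 = 510 varves.
1942 − 510 = 1432 CE.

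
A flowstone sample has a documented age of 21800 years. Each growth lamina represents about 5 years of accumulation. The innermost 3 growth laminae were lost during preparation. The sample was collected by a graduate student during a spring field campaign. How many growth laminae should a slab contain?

4357 growth laminae

Expected growth laminae: 21800 / 5 = 4360.
Less the 3 uncaptured growth laminae: 4360 − 3 = 4357.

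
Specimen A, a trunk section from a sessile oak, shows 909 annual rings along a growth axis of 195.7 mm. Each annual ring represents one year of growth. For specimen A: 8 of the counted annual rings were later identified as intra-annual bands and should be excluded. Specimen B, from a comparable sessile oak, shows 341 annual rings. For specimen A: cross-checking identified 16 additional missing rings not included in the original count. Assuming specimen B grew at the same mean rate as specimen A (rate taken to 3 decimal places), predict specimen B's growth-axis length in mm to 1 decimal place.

72.6 mm

Specimen A: after corrections the count is 909 − 8 + 16 = 917 annual rings.
A: 195.7 mm over 917 years gives 195.7 / 917 ≈ 0.213 mm/yr.
B's length ≈ 0.213 × 341 = 72.6 mm.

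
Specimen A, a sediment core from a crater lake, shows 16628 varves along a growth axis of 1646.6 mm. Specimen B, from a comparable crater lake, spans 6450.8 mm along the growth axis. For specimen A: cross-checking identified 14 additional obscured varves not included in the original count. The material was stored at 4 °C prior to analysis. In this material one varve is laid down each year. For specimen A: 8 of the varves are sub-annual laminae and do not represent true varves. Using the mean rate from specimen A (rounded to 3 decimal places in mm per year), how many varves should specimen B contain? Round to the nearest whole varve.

65160 varves

Specimen A: true varve count = 16628 − 8 + 14 = 16634.
A: Mean rate = 1646.6 mm / 16634 years ≈ 0.099 mm/yr.
Specimen B: 6450.8 mm / 0.099 mm per year = 65159.60 years ≈ 65160 varves.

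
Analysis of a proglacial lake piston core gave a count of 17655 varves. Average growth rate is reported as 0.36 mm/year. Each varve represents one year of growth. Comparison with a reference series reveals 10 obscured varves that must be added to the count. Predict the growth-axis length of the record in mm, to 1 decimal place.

Correcting the raw count gives 17655 + 10 = 17665 true varves.
Length ≈ 0.36 × 17665 = 6359.4 mm.

6359.4 mm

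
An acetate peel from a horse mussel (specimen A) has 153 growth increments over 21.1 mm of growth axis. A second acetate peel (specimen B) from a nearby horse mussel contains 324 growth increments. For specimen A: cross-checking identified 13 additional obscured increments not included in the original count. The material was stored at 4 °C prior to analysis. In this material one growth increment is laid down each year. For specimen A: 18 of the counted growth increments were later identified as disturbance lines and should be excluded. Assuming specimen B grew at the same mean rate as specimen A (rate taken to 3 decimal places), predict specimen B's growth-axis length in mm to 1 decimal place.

46.3 mm

Specimen A: after corrections the count is 153 − 18 + 13 = 148 growth increments.
A: 21.1 mm over 148 years gives 21.1 / 148 ≈ 0.143 mm/yr.
For B, 0.143 mm/year × 324 years = 46.3 mm.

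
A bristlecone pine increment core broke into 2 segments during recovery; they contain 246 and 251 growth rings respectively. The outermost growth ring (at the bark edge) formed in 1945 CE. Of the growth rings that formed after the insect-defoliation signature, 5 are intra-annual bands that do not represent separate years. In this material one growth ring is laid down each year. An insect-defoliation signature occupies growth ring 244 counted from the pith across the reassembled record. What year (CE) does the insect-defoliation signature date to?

1697 CE

Total growth rings = 246 + 251 = 497.
Between growth ring 244 and the bark edge there are 497 − 244 = 253 growth rings.
Excluding 5 false growth rings: 253 − 5 = 248.
The growth ring at the bark edge is 1945 CE, so the insect-defoliation signature dates to 1945 − 248 = 1697 CE.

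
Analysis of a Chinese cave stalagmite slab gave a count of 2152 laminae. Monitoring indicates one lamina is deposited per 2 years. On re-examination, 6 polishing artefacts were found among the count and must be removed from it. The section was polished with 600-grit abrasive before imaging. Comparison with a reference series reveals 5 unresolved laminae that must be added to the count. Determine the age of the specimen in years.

4302 years

Correcting the raw count gives 2152 − 6 + 5 = 2151 true laminae.
Multiplying by 2 years per lamina: 2151 × 2 = 4302 years.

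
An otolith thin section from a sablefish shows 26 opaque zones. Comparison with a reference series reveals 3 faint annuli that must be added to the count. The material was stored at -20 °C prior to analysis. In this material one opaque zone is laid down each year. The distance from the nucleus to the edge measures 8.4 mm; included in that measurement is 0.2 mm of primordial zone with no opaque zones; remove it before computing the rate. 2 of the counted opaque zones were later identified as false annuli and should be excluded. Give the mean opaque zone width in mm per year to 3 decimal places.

0.304 mm per year

After corrections the count is 26 − 2 + 3 = 27 opaque zones.
Net length = 8.4 − 0.2 = 8.2 mm.
Extension rate ≈ 8.2 / 27 = 0.304 mm per year.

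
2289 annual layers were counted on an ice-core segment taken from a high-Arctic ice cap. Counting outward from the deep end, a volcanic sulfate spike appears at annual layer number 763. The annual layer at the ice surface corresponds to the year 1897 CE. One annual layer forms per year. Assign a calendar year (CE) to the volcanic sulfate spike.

371 CE

The volcanic sulfate spike sits at annual layer 763 from the deep end, so 2289 − 763 = 1526 annual layers formed after it.
Counting back 1526 years from 1897 CE places the volcanic sulfate spike in 1897 − 1526 = 371 CE.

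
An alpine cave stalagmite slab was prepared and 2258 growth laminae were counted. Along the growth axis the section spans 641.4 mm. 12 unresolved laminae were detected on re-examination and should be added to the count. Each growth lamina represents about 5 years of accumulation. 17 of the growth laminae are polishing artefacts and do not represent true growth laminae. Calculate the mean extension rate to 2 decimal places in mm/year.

After corrections the count is 2258 − 17 + 12 = 2253 growth laminae.
2253 growth laminae at 5 years each span 2253 × 5 = 11265 years.
Extension rate ≈ 641.4 / 11265 = 0.06 mm/year.

0.06 mm/year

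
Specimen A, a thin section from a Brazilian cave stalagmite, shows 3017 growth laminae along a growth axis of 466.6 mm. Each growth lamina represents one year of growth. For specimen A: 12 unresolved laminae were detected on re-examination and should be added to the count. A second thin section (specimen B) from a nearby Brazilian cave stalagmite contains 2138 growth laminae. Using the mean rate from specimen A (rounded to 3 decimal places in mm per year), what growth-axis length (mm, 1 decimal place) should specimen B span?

329.3 mm

Specimen A: true growth lamina count = 3017 + 12 = 3029.
A: Mean rate = 466.6 mm / 3029 years ≈ 0.154 mm/year.
Length of B = 0.154 × 2138 = 329.3 mm.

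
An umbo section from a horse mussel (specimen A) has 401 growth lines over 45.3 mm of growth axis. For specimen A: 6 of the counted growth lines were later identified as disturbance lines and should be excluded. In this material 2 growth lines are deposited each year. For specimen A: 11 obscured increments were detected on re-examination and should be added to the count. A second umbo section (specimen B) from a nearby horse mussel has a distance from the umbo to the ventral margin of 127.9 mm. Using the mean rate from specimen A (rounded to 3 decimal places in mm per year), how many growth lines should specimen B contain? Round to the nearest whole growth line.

Specimen A: after corrections the count is 401 − 6 + 11 = 406 growth lines.
Specimen A: dividing by 2 growth lines per year: 406 / 2 = 203 years.
A: 45.3 mm over 203 years gives 45.3 / 203 ≈ 0.223 mm/yr.
For B, 127.9 / 0.223 = 573.54 years; at 2 growth lines per year that is 573.54 × 2 ≈ 1147 growth lines.

1147 growth lines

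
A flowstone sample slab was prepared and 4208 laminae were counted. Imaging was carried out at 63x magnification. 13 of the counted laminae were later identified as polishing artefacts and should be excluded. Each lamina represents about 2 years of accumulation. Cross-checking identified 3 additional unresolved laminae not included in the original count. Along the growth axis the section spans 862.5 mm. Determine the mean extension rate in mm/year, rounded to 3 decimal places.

Adjusted count: 4208 − 13 + 3 = 4198 laminae.
At 2 years per lamina, 4198 × 2 = 8396 years.
Extension rate ≈ 862.5 / 8396 = 0.103 mm/year.

0.103 mm/year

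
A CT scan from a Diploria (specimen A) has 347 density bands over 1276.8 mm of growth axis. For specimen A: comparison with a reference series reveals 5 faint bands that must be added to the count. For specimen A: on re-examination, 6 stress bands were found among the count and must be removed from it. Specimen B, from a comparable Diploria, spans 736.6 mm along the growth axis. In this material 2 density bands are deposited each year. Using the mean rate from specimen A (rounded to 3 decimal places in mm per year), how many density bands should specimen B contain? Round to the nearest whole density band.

Specimen A: correcting the raw count gives 347 − 6 + 5 = 346 true density bands.
Specimen A: dividing by 2 density bands per year: 346 / 2 = 173 years.
A: 1276.8 mm over 173 years gives 1276.8 / 173 ≈ 7.380 mm/yr.
For B, 736.6 / 7.380 = 99.81 years; at 2 density bands per year that is 99.81 × 2 ≈ 200 density bands.

200 density bands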